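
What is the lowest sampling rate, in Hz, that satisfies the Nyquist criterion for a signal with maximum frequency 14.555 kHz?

29,110 Hz

Minimum sample rate = 2 × 14,555 Hz = 29,110 Hz.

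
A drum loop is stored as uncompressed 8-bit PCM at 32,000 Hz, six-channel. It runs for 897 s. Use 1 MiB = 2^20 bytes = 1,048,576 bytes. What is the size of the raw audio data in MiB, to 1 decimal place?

Bytes = 32,000 samples/s × 897 s × 1 bytes/sample × 6 ch = 172,224,000 bytes.
172,224,000 / 1,048,576 = 164.2 MiB.

164.2 MiB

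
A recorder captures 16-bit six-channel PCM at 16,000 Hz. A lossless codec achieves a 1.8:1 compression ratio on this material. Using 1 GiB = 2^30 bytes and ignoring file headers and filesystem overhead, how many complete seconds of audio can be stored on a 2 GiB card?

Uncompressed byte rate = 16,000 × 2 × 6 = 192,000 bytes/s.
After 1.8:1 compression, effective rate ≈ 106666.67 bytes/s.
Capacity = 2 × 1,073,741,824 = 2,147,483,648 bytes.
2,147,483,648 / effective rate ≈ 20132.66 s → 20,132 seconds.

20,132 seconds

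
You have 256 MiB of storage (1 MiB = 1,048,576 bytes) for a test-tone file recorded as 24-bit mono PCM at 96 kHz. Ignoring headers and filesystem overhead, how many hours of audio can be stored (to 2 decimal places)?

0.26 hours

Uncompressed byte rate = 96,000 × 3 × 1 = 288,000 bytes/s.
Capacity = 256 × 1,048,576 = 268,435,456 bytes.
268,435,456 / 288,000 ≈ 932.07 s → 0.26 hours.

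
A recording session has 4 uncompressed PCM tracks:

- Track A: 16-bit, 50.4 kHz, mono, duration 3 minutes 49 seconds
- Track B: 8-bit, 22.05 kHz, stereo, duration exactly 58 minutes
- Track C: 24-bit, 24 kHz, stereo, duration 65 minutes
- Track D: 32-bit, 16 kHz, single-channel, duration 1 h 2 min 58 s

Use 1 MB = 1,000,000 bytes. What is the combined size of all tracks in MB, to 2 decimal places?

Track A: 3 minutes 49 seconds = 229 s; 50,400 × 229 × 2 × 1 = 23,083,200 bytes.
Track B: exactly 58 minutes = 3,480 s; 22,050 × 3,480 × 1 × 2 = 153,468,000 bytes.
Track C: 65 minutes = 3,900 s; 24,000 × 3,900 × 3 × 2 = 561,600,000 bytes.
Track D: 1 h 2 min 58 s = 3,778 s; 16,000 × 3,778 × 4 × 1 = 241,792,000 bytes.
Total = 979,943,200 bytes = 979.94 MB.

979.94 MB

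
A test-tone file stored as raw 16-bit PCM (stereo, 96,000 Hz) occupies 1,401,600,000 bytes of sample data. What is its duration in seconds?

Byte rate = 96,000 × 2 × 2 = 384,000 bytes/s.
Duration = 1,401,600,000 / 384,000 = 3,650 s.

3,650 seconds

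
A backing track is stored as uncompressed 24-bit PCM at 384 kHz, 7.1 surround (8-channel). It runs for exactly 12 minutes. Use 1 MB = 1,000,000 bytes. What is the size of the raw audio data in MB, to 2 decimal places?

Duration = exactly 12 minutes = 720 s.
Bytes = 384,000 samples/s × 720 s × 3 bytes/sample × 8 ch = 6,635,520,000 bytes.
6,635,520,000 / 1,000,000 = 6635.52 MB.

6635.52 MB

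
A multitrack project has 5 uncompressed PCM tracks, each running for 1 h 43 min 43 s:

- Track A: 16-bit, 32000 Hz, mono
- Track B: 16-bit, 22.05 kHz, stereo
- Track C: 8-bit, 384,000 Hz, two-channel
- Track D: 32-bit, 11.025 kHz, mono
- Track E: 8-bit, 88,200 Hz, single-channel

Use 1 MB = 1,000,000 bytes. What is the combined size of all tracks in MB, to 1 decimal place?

6549.7 MB

1 h 43 min 43 s = 6,223 s.
Track A: 32,000 × 6,223 × 2 × 1 = 398,272,000 bytes.
Track B: 22,050 × 6,223 × 2 × 2 = 548,868,600 bytes.
Track C: 384,000 × 6,223 × 1 × 2 = 4,779,264,000 bytes.
Track D: 11,025 × 6,223 × 4 × 1 = 274,434,300 bytes.
Track E: 88,200 × 6,223 × 1 × 1 = 548,868,600 bytes.
Total = 6,549,707,500 bytes = 6549.7 MB.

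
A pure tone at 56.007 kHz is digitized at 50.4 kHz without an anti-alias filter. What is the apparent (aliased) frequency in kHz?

5.607 kHz

Nyquist = 50,400/2 = 25,200 Hz; 56,007 Hz exceeds it.
Alias = |56,007 − 1×50,400| = |56,007 − 50,400| = 5,607 Hz = 5.607 kHz.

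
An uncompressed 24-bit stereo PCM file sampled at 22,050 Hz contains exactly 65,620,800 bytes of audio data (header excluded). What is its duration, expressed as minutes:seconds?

Byte rate = 22,050 × 3 × 2 = 132,300 bytes/s.
Duration = 65,620,800 / 132,300 = 496 s.
496 s = 8:16.

8:16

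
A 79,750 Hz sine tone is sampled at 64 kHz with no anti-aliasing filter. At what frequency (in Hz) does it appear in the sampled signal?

Nyquist = 64,000/2 = 32,000 Hz; 79,750 Hz exceeds it.
Alias = |79,750 − 1×64,000| = |79,750 − 64,000| = 15,750 Hz.

15,750 Hz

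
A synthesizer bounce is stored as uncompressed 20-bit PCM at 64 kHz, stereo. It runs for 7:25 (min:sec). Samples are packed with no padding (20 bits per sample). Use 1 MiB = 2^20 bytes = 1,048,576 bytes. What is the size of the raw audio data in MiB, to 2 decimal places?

Duration = 7:25 (min:sec) = 445 s.
Bits = 64,000 × 445 × 20 × 2 = 1,139,200,000 bits = 142,400,000 bytes.
142,400,000 / 1,048,576 = 135.80 MiB.

135.80 MiB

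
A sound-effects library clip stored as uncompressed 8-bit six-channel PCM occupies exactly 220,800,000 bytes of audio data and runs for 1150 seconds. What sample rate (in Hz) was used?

32,000 Hz

Bytes = sample_rate × seconds × bytes_per_sample × channels.
sample_rate = 220,800,000 / (1,150 × 1 × 6) = 220,800,000 / 6,900 = 32,000 Hz.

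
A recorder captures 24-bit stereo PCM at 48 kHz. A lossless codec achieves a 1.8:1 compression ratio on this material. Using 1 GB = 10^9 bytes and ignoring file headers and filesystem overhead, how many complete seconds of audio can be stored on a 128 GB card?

Uncompressed byte rate = 48,000 × 3 × 2 = 288,000 bytes/s.
After 1.8:1 compression, effective rate ≈ 160000 bytes/s.
Capacity = 128 × 1,000,000,000 = 128,000,000,000 bytes.
128,000,000,000 / effective rate ≈ 800000 s → 800,000 seconds.

800,000 seconds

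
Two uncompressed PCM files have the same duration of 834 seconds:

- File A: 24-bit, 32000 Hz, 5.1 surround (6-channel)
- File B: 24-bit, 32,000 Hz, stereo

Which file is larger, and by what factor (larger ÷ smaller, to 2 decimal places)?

File A, by a factor of 3.00

File A: 32,000 × 3 × 6 = 576,000 bytes/s.
File B: 32,000 × 3 × 2 = 192,000 bytes/s.
File A is larger; ratio = 480,384,000 / 160,128,000 = 3.00.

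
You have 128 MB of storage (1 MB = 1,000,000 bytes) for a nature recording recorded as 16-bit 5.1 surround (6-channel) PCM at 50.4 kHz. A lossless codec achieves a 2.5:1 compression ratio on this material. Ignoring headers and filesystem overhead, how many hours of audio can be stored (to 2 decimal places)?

Uncompressed byte rate = 50,400 × 2 × 6 = 604,800 bytes/s.
After 2.5:1 compression, effective rate ≈ 241920 bytes/s.
Capacity = 128 × 1,000,000 = 128,000,000 bytes.
128,000,000 / effective rate ≈ 529.1 s → 0.15 hours.

0.15 hours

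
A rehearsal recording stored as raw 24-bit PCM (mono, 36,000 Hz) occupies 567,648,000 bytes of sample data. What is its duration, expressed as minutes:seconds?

Byte rate = 36,000 × 3 × 1 = 108,000 bytes/s.
Duration = 567,648,000 / 108,000 = 5,256 s.
5,256 s = 87:36.

87:36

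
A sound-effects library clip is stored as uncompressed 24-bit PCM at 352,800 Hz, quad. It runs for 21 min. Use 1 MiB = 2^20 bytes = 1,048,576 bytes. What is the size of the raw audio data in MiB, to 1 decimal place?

5087.2 MiB

Duration = 21 min = 1,260 s.
Bytes = 352,800 samples/s × 1,260 s × 3 bytes/sample × 4 ch = 5,334,336,000 bytes.
5,334,336,000 / 1,048,576 = 5087.2 MiB.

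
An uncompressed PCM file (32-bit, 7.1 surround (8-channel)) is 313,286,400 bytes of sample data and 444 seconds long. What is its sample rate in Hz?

22,050 Hz

Bytes = sample_rate × seconds × bytes_per_sample × channels.
sample_rate = 313,286,400 / (444 × 4 × 8) = 313,286,400 / 14,208 = 22,050 Hz.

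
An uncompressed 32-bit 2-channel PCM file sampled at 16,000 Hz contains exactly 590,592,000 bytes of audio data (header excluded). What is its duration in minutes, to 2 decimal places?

Byte rate = 16,000 × 4 × 2 = 128,000 bytes/s.
Duration = 590,592,000 / 128,000 = 4,614 s.
4,614 s / 60 = 76.90 minutes.

76.90 minutes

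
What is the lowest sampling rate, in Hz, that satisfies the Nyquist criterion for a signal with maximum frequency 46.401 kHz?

92,802 Hz

Minimum sample rate = 2 × 46,401 Hz = 92,802 Hz.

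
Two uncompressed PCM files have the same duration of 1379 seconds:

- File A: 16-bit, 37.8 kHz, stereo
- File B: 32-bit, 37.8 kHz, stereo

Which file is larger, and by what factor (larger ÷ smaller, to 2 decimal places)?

File A: 37,800 × 2 × 2 = 151,200 bytes/s.
File B: 37,800 × 4 × 2 = 302,400 bytes/s.
File B is larger; ratio = 417,009,600 / 208,504,800 = 2.00.

File B, by a factor of 2.00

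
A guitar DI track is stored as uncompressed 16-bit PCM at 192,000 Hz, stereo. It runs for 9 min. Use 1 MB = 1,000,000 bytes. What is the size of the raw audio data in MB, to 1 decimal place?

Duration = 9 min = 540 s.
Bytes = 192,000 samples/s × 540 s × 2 bytes/sample × 2 ch = 414,720,000 bytes.
414,720,000 / 1,000,000 = 414.7 MB.

414.7 MB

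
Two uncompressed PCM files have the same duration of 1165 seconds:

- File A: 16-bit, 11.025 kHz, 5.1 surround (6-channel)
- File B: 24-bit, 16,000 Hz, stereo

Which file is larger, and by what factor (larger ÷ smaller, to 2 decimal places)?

File A: 11,025 × 2 × 6 = 132,300 bytes/s.
File B: 16,000 × 3 × 2 = 96,000 bytes/s.
File A is larger; ratio = 154,129,500 / 111,840,000 = 1.38.

File A, by a factor of 1.38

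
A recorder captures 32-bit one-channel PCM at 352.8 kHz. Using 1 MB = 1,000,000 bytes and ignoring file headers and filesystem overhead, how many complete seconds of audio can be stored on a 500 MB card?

354 seconds

Uncompressed byte rate = 352,800 × 4 × 1 = 1,411,200 bytes/s.
Capacity = 500 × 1,000,000 = 500,000,000 bytes.
500,000,000 / 1,411,200 ≈ 354.31 s → 354 seconds.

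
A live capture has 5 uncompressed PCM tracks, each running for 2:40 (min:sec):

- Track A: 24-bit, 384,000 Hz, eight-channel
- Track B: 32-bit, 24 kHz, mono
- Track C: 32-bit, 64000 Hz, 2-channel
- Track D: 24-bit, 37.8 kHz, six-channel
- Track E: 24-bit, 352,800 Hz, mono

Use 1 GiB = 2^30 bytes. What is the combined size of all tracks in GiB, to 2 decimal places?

2:40 (min:sec) = 160 s.
Track A: 384,000 × 160 × 3 × 8 = 1,474,560,000 bytes.
Track B: 24,000 × 160 × 4 × 1 = 15,360,000 bytes.
Track C: 64,000 × 160 × 4 × 2 = 81,920,000 bytes.
Track D: 37,800 × 160 × 3 × 6 = 108,864,000 bytes.
Track E: 352,800 × 160 × 3 × 1 = 169,344,000 bytes.
Total = 1,850,048,000 bytes = 1.72 GiB.

1.72 GiB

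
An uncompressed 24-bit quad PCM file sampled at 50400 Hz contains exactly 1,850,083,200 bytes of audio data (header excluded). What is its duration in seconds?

Byte rate = 50,400 × 3 × 4 = 604,800 bytes/s.
Duration = 1,850,083,200 / 604,800 = 3,059 s.

3,059 seconds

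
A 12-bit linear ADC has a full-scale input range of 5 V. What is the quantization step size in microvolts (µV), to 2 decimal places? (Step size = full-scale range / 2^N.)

5 V / 2^12 = 5 / 4,096 V = 1220.70 µV.

1220.70 µV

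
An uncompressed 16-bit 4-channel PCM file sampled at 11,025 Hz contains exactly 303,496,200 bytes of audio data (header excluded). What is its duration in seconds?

3,441 seconds

Byte rate = 11,025 × 2 × 4 = 88,200 bytes/s.
Duration = 303,496,200 / 88,200 = 3,441 s.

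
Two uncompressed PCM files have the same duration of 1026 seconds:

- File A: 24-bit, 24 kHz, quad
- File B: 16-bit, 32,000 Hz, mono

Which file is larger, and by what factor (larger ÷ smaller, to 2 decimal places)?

File A, by a factor of 4.50

File A: 24,000 × 3 × 4 = 288,000 bytes/s.
File B: 32,000 × 2 × 1 = 64,000 bytes/s.
File A is larger; ratio = 295,488,000 / 65,664,000 = 4.50.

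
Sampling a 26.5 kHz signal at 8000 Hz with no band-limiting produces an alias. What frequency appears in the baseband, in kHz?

Nyquist = 8,000/2 = 4,000 Hz; 26,500 Hz exceeds it.
Alias = |26,500 − 3×8,000| = |26,500 − 24,000| = 2,500 Hz = 2.5 kHz.

2.5 kHz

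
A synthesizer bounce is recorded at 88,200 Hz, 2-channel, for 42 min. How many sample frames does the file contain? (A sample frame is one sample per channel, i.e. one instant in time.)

222,264,000 sample frames

42 min = 2,520 s.
88,200 samples/s × 2,520 s = 222,264,000 frames.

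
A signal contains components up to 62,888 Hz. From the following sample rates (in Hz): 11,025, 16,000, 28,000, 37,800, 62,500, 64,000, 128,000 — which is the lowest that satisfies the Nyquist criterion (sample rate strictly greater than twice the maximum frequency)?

Need sample rate > 2 × 62,888 = 125,776 Hz.
Lowest listed rate above 125,776 Hz is 128,000 Hz.

128,000 Hz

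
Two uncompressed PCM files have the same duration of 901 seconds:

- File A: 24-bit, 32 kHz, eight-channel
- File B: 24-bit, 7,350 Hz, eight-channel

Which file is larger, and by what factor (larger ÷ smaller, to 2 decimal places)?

File A, by a factor of 4.35

File A: 32,000 × 3 × 8 = 768,000 bytes/s.
File B: 7,350 × 3 × 8 = 176,400 bytes/s.
File A is larger; ratio = 691,968,000 / 158,936,400 = 4.35.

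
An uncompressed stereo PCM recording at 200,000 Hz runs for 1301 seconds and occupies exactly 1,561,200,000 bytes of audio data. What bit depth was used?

24 bits

Bytes per sample = 1,561,200,000 / (200,000 × 1,301 × 2) = 1,561,200,000 / 520,400,000 = 3.
Bit depth = 3 × 8 = 24 bits.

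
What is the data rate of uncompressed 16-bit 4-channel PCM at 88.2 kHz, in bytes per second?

705,600 bytes/s

Bit rate = 88,200 × 16 × 4 = 5,644,800 bits/s.
5,644,800 / 8 = 705,600 bytes/s.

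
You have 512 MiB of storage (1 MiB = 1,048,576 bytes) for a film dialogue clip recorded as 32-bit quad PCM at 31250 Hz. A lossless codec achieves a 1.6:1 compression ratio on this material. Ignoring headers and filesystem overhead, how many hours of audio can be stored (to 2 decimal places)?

Uncompressed byte rate = 31,250 × 4 × 4 = 500,000 bytes/s.
After 1.6:1 compression, effective rate ≈ 312500 bytes/s.
Capacity = 512 × 1,048,576 = 536,870,912 bytes.
536,870,912 / effective rate ≈ 1717.99 s → 0.48 hours.

0.48 hours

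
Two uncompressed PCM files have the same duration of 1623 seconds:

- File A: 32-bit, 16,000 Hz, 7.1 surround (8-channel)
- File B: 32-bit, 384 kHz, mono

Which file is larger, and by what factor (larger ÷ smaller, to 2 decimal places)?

File B, by a factor of 3.00

File A: 16,000 × 4 × 8 = 512,000 bytes/s.
File B: 384,000 × 4 × 1 = 1,536,000 bytes/s.
File B is larger; ratio = 2,492,928,000 / 830,976,000 = 3.00.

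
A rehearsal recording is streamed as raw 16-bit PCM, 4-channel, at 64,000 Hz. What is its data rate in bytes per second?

Bit rate = 64,000 × 16 × 4 = 4,096,000 bits/s.
4,096,000 / 8 = 512,000 bytes/s.

512,000 bytes/s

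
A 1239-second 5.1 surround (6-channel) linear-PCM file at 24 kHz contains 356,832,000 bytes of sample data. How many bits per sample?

16 bits

Bytes per sample = 356,832,000 / (24,000 × 1,239 × 6) = 356,832,000 / 178,416,000 = 2.
Bit depth = 2 × 8 = 16 bits.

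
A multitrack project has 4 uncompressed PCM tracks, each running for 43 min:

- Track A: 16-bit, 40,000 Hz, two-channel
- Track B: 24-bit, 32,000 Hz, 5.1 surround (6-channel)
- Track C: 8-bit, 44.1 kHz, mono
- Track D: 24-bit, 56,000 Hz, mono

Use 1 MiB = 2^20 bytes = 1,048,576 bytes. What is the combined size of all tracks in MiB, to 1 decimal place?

2332.8 MiB

43 min = 2,580 s.
Track A: 40,000 × 2,580 × 2 × 2 = 412,800,000 bytes.
Track B: 32,000 × 2,580 × 3 × 6 = 1,486,080,000 bytes.
Track C: 44,100 × 2,580 × 1 × 1 = 113,778,000 bytes.
Track D: 56,000 × 2,580 × 3 × 1 = 433,440,000 bytes.
Total = 2,446,098,000 bytes = 2332.8 MiB.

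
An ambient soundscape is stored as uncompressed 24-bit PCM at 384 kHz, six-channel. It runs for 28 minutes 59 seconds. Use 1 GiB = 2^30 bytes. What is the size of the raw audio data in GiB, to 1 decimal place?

11.2 GiB

Duration = 28 minutes 59 seconds = 1,739 s.
Bytes = 384,000 samples/s × 1,739 s × 3 bytes/sample × 6 ch = 12,019,968,000 bytes.
12,019,968,000 / 1,073,741,824 = 11.2 GiB.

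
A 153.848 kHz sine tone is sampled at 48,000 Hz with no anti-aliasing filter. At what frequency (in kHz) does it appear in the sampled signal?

9.848 kHz

Nyquist = 48,000/2 = 24,000 Hz; 153,848 Hz exceeds it.
Alias = |153,848 − 3×48,000| = |153,848 − 144,000| = 9,848 Hz = 9.848 kHz.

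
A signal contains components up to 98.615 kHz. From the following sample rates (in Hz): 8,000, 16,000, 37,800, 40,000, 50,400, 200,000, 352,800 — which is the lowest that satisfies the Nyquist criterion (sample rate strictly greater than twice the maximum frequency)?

Need sample rate > 2 × 98,615 = 197,230 Hz.
Lowest listed rate above 197,230 Hz is 200,000 Hz.

200,000 Hz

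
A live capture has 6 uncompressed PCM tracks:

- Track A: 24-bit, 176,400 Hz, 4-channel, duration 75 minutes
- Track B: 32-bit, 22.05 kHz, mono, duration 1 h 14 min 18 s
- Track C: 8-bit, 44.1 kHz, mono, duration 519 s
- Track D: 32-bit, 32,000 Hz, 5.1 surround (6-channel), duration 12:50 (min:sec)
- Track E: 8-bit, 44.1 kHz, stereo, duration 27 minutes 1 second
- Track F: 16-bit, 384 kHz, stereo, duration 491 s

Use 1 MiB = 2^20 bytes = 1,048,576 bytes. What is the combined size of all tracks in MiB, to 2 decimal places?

10900.68 MiB

Track A: 75 minutes = 4,500 s; 176,400 × 4,500 × 3 × 4 = 9,525,600,000 bytes.
Track B: 1 h 14 min 18 s = 4,458 s; 22,050 × 4,458 × 4 × 1 = 393,195,600 bytes.
Track C: 44,100 × 519 × 1 × 1 = 22,887,900 bytes.
Track D: 12:50 (min:sec) = 770 s; 32,000 × 770 × 4 × 6 = 591,360,000 bytes.
Track E: 27 minutes 1 second = 1,621 s; 44,100 × 1,621 × 1 × 2 = 142,972,200 bytes.
Track F: 384,000 × 491 × 2 × 2 = 754,176,000 bytes.
Total = 11,430,191,700 bytes = 10900.68 MiB.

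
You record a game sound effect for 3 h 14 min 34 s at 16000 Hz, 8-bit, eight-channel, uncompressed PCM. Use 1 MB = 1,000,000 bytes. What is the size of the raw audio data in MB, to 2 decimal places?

Duration = 3 h 14 min 34 s = 11,674 s.
Bytes = 16,000 samples/s × 11,674 s × 1 bytes/sample × 8 ch = 1,494,272,000 bytes.
1,494,272,000 / 1,000,000 = 1494.27 MB.

1494.27 MB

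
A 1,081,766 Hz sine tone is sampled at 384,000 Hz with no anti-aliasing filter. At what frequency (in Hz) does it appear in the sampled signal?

70,234 Hz

Nyquist = 384,000/2 = 192,000 Hz; 1,081,766 Hz exceeds it.
Alias = |1,081,766 − 3×384,000| = |1,081,766 − 1,152,000| = 70,234 Hz.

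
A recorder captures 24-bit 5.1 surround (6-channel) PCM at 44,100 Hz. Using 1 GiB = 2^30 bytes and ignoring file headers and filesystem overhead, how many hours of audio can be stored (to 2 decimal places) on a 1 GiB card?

Uncompressed byte rate = 44,100 × 3 × 6 = 793,800 bytes/s.
Capacity = 1 × 1,073,741,824 = 1,073,741,824 bytes.
1,073,741,824 / 793,800 ≈ 1352.66 s → 0.38 hours.

0.38 hours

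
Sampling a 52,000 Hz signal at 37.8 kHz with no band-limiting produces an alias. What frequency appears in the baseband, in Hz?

14,200 Hz

Nyquist = 37,800/2 = 18,900 Hz; 52,000 Hz exceeds it.
Alias = |52,000 − 1×37,800| = |52,000 − 37,800| = 14,200 Hz.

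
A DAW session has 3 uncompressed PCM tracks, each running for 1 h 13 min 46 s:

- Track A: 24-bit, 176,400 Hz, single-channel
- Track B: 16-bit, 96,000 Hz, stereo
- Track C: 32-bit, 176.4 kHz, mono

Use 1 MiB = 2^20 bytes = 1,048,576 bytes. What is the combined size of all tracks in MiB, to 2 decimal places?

6832.89 MiB

1 h 13 min 46 s = 4,426 s.
Track A: 176,400 × 4,426 × 3 × 1 = 2,342,239,200 bytes.
Track B: 96,000 × 4,426 × 2 × 2 = 1,699,584,000 bytes.
Track C: 176,400 × 4,426 × 4 × 1 = 3,122,985,600 bytes.
Total = 7,164,808,800 bytes = 6832.89 MiB.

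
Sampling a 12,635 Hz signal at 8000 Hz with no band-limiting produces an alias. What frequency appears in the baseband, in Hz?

3,365 Hz

Nyquist = 8,000/2 = 4,000 Hz; 12,635 Hz exceeds it.
Alias = |12,635 − 2×8,000| = |12,635 − 16,000| = 3,365 Hz.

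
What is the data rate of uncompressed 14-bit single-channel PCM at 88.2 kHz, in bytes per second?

154,350 bytes/s

Bit rate = 88,200 × 14 × 1 = 1,234,800 bits/s.
1,234,800 / 8 = 154,350 bytes/s.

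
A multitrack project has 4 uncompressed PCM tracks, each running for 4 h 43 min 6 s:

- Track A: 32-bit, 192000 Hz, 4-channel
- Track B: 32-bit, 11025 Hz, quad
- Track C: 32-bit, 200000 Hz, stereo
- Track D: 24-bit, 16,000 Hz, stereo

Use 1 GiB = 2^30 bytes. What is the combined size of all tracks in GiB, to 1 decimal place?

4 h 43 min 6 s = 16,986 s.
Track A: 192,000 × 16,986 × 4 × 4 = 52,180,992,000 bytes.
Track B: 11,025 × 16,986 × 4 × 4 = 2,996,330,400 bytes.
Track C: 200,000 × 16,986 × 4 × 2 = 27,177,600,000 bytes.
Track D: 16,000 × 16,986 × 3 × 2 = 1,630,656,000 bytes.
Total = 83,985,578,400 bytes = 78.2 GiB.

78.2 GiB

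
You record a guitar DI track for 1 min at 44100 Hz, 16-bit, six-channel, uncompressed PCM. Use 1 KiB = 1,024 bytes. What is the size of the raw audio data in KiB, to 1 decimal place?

Duration = 1 min = 60 s.
Bytes = 44,100 samples/s × 60 s × 2 bytes/sample × 6 ch = 31,752,000 bytes.
31,752,000 / 1,024 = 31007.8 KiB.

31007.8 KiB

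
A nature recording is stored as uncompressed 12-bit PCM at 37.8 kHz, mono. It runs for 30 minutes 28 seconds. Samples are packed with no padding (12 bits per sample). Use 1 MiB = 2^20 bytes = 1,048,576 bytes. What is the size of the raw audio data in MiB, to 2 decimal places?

98.85 MiB

Duration = 30 minutes 28 seconds = 1,828 s.
Bits = 37,800 × 1,828 × 12 × 1 = 829,180,800 bits = 103,647,600 bytes.
103,647,600 / 1,048,576 = 98.85 MiB.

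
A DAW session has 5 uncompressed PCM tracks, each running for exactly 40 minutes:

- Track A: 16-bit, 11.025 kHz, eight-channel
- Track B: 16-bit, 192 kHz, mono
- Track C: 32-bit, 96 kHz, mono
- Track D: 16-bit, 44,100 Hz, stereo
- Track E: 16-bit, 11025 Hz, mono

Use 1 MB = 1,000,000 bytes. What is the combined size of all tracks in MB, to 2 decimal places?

exactly 40 minutes = 2,400 s.
Track A: 11,025 × 2,400 × 2 × 8 = 423,360,000 bytes.
Track B: 192,000 × 2,400 × 2 × 1 = 921,600,000 bytes.
Track C: 96,000 × 2,400 × 4 × 1 = 921,600,000 bytes.
Track D: 44,100 × 2,400 × 2 × 2 = 423,360,000 bytes.
Track E: 11,025 × 2,400 × 2 × 1 = 52,920,000 bytes.
Total = 2,742,840,000 bytes = 2742.84 MB.

2742.84 MB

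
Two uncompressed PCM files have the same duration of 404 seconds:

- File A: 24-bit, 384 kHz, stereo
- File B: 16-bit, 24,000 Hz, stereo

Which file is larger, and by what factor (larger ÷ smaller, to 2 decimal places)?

File A, by a factor of 24.00

File A: 384,000 × 3 × 2 = 2,304,000 bytes/s.
File B: 24,000 × 2 × 2 = 96,000 bytes/s.
File A is larger; ratio = 930,816,000 / 38,784,000 = 24.00.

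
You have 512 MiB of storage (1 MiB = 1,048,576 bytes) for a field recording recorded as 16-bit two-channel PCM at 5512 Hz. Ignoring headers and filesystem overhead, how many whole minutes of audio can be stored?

Uncompressed byte rate = 5,512 × 2 × 2 = 22,048 bytes/s.
Capacity = 512 × 1,048,576 = 536,870,912 bytes.
536,870,912 / 22,048 ≈ 24350.1 s → 405 minutes.

405 minutes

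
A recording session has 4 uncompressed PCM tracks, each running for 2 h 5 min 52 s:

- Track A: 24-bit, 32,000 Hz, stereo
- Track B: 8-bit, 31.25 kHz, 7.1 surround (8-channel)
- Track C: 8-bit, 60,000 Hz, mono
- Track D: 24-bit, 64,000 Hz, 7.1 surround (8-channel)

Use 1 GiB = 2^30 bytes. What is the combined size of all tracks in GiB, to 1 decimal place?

14.3 GiB

2 h 5 min 52 s = 7,552 s.
Track A: 32,000 × 7,552 × 3 × 2 = 1,449,984,000 bytes.
Track B: 31,250 × 7,552 × 1 × 8 = 1,888,000,000 bytes.
Track C: 60,000 × 7,552 × 1 × 1 = 453,120,000 bytes.
Track D: 64,000 × 7,552 × 3 × 8 = 11,599,872,000 bytes.
Total = 15,390,976,000 bytes = 14.3 GiB.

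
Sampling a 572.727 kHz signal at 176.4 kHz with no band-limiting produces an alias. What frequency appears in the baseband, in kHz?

43.527 kHz

Nyquist = 176,400/2 = 88,200 Hz; 572,727 Hz exceeds it.
Alias = |572,727 − 3×176,400| = |572,727 − 529,200| = 43,527 Hz = 43.527 kHz.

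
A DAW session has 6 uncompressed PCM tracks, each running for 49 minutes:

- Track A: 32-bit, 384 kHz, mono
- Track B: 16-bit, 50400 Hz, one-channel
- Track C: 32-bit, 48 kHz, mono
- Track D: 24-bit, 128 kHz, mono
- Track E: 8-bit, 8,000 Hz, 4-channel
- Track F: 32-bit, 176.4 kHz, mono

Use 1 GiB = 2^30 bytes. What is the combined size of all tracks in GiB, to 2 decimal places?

49 minutes = 2,940 s.
Track A: 384,000 × 2,940 × 4 × 1 = 4,515,840,000 bytes.
Track B: 50,400 × 2,940 × 2 × 1 = 296,352,000 bytes.
Track C: 48,000 × 2,940 × 4 × 1 = 564,480,000 bytes.
Track D: 128,000 × 2,940 × 3 × 1 = 1,128,960,000 bytes.
Track E: 8,000 × 2,940 × 1 × 4 = 94,080,000 bytes.
Track F: 176,400 × 2,940 × 4 × 1 = 2,074,464,000 bytes.
Total = 8,674,176,000 bytes = 8.08 GiB.

8.08 GiB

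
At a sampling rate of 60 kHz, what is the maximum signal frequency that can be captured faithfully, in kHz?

30 kHz

Nyquist frequency = sample rate / 2 = 60,000 / 2 = 30 kHz.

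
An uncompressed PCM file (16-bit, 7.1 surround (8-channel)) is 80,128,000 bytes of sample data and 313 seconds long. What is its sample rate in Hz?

Bytes = sample_rate × seconds × bytes_per_sample × channels.
sample_rate = 80,128,000 / (313 × 2 × 8) = 80,128,000 / 5,008 = 16,000 Hz.

16,000 Hz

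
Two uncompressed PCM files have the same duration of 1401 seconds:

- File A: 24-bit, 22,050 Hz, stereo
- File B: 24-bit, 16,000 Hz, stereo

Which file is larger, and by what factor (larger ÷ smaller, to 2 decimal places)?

File A: 22,050 × 3 × 2 = 132,300 bytes/s.
File B: 16,000 × 3 × 2 = 96,000 bytes/s.
File A is larger; ratio = 185,352,300 / 134,496,000 = 1.38.

File A, by a factor of 1.38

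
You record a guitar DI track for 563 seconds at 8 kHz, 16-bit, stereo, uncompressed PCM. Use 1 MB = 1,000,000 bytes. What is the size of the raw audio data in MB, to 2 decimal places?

Bytes = 8,000 samples/s × 563 s × 2 bytes/sample × 2 ch = 18,016,000 bytes.
18,016,000 / 1,000,000 = 18.02 MB.

18.02 MB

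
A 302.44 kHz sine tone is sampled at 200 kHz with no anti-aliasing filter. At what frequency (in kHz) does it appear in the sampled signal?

97.56 kHz

Nyquist = 200,000/2 = 100,000 Hz; 302,440 Hz exceeds it.
Alias = |302,440 − 2×200,000| = |302,440 − 400,000| = 97,560 Hz = 97.56 kHz.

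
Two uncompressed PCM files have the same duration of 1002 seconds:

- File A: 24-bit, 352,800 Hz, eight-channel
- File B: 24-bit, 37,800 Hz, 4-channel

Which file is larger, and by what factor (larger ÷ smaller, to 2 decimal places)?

File A: 352,800 × 3 × 8 = 8,467,200 bytes/s.
File B: 37,800 × 3 × 4 = 453,600 bytes/s.
File A is larger; ratio = 8,484,134,400 / 454,507,200 = 18.67.

File A, by a factor of 18.67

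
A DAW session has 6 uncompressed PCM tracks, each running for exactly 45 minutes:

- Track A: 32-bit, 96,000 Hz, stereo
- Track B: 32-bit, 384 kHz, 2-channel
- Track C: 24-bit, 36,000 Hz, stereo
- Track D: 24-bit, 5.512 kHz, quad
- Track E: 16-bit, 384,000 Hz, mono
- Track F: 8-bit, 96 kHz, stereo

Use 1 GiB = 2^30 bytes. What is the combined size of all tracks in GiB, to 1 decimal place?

12.8 GiB

exactly 45 minutes = 2,700 s.
Track A: 96,000 × 2,700 × 4 × 2 = 2,073,600,000 bytes.
Track B: 384,000 × 2,700 × 4 × 2 = 8,294,400,000 bytes.
Track C: 36,000 × 2,700 × 3 × 2 = 583,200,000 bytes.
Track D: 5,512 × 2,700 × 3 × 4 = 178,588,800 bytes.
Track E: 384,000 × 2,700 × 2 × 1 = 2,073,600,000 bytes.
Track F: 96,000 × 2,700 × 1 × 2 = 518,400,000 bytes.
Total = 13,721,788,800 bytes = 12.8 GiB.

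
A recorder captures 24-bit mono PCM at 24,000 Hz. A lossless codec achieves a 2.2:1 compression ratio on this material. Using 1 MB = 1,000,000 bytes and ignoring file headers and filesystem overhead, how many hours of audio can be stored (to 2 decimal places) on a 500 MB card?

4.24 hours

Uncompressed byte rate = 24,000 × 3 × 1 = 72,000 bytes/s.
After 2.2:1 compression, effective rate ≈ 32727.27 bytes/s.
Capacity = 500 × 1,000,000 = 500,000,000 bytes.
500,000,000 / effective rate ≈ 15277.78 s → 4.24 hours.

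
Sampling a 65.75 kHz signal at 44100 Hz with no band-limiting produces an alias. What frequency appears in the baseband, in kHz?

21.65 kHz

Nyquist = 44,100/2 = 22,050 Hz; 65,750 Hz exceeds it.
Alias = |65,750 − 1×44,100| = |65,750 − 44,100| = 21,650 Hz = 21.65 kHz.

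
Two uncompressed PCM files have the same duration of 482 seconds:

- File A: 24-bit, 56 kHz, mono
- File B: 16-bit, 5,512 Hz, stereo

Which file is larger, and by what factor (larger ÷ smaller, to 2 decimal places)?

File A: 56,000 × 3 × 1 = 168,000 bytes/s.
File B: 5,512 × 2 × 2 = 22,048 bytes/s.
File A is larger; ratio = 80,976,000 / 10,627,136 = 7.62.

File A, by a factor of 7.62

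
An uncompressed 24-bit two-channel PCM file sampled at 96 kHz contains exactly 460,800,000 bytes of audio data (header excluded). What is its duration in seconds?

800 seconds

Byte rate = 96,000 × 3 × 2 = 576,000 bytes/s.
Duration = 460,800,000 / 576,000 = 800 s.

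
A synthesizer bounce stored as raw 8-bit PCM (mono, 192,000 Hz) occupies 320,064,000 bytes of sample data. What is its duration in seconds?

1,667 seconds

Byte rate = 192,000 × 1 × 1 = 192,000 bytes/s.
Duration = 320,064,000 / 192,000 = 1,667 s.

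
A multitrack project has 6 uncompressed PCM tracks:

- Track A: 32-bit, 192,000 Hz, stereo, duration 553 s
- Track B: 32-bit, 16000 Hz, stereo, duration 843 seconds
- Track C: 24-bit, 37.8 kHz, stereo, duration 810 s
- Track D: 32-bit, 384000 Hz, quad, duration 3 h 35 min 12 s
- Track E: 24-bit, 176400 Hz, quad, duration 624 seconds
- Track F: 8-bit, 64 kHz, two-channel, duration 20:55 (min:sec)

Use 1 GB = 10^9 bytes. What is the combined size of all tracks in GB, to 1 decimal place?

82.0 GB

Track A: 192,000 × 553 × 4 × 2 = 849,408,000 bytes.
Track B: 16,000 × 843 × 4 × 2 = 107,904,000 bytes.
Track C: 37,800 × 810 × 3 × 2 = 183,708,000 bytes.
Track D: 3 h 35 min 12 s = 12,912 s; 384,000 × 12,912 × 4 × 4 = 79,331,328,000 bytes.
Track E: 176,400 × 624 × 3 × 4 = 1,320,883,200 bytes.
Track F: 20:55 (min:sec) = 1,255 s; 64,000 × 1,255 × 1 × 2 = 160,640,000 bytes.
Total = 81,953,871,200 bytes = 82.0 GB.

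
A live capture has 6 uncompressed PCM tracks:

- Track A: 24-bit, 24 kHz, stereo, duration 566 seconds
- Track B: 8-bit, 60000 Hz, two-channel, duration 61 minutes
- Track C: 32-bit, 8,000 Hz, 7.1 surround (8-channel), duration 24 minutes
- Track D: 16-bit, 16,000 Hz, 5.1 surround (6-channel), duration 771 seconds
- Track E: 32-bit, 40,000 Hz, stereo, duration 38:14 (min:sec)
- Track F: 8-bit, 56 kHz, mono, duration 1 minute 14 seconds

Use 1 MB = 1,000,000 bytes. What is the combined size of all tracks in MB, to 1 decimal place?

Track A: 24,000 × 566 × 3 × 2 = 81,504,000 bytes.
Track B: 61 minutes = 3,660 s; 60,000 × 3,660 × 1 × 2 = 439,200,000 bytes.
Track C: 24 minutes = 1,440 s; 8,000 × 1,440 × 4 × 8 = 368,640,000 bytes.
Track D: 16,000 × 771 × 2 × 6 = 148,032,000 bytes.
Track E: 38:14 (min:sec) = 2,294 s; 40,000 × 2,294 × 4 × 2 = 734,080,000 bytes.
Track F: 1 minute 14 seconds = 74 s; 56,000 × 74 × 1 × 1 = 4,144,000 bytes.
Total = 1,775,600,000 bytes = 1775.6 MB.

1775.6 MB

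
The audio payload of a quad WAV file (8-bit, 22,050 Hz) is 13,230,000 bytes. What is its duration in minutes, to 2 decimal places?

2.50 minutes

Byte rate = 22,050 × 1 × 4 = 88,200 bytes/s.
Duration = 13,230,000 / 88,200 = 150 s.
150 s / 60 = 2.50 minutes.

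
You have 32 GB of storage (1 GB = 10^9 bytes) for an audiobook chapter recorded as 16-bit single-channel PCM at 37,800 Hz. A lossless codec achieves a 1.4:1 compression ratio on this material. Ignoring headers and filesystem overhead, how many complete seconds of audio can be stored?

Uncompressed byte rate = 37,800 × 2 × 1 = 75,600 bytes/s.
After 1.4:1 compression, effective rate ≈ 54000 bytes/s.
Capacity = 32 × 1,000,000,000 = 32,000,000,000 bytes.
32,000,000,000 / effective rate ≈ 592592.59 s → 592,592 seconds.

592,592 seconds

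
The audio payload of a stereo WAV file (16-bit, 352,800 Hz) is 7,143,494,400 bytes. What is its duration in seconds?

Byte rate = 352,800 × 2 × 2 = 1,411,200 bytes/s.
Duration = 7,143,494,400 / 1,411,200 = 5,062 s.

5,062 seconds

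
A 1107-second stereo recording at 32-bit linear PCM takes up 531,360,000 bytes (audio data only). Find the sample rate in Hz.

60,000 Hz

Bytes = sample_rate × seconds × bytes_per_sample × channels.
sample_rate = 531,360,000 / (1,107 × 4 × 2) = 531,360,000 / 8,856 = 60,000 Hz.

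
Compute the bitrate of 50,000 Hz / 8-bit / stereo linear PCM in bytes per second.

100,000 bytes/s

Bit rate = 50,000 × 8 × 2 = 800,000 bits/s.
800,000 / 8 = 100,000 bytes/s.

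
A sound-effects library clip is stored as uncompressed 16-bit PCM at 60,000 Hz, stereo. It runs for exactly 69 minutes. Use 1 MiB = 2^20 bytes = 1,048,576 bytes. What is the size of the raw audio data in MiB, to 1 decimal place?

947.6 MiB

Duration = exactly 69 minutes = 4,140 s.
Bytes = 60,000 samples/s × 4,140 s × 2 bytes/sample × 2 ch = 993,600,000 bytes.
993,600,000 / 1,048,576 = 947.6 MiB.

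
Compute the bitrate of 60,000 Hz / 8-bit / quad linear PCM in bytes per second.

240,000 bytes/s

Bit rate = 60,000 × 8 × 4 = 1,920,000 bits/s.
1,920,000 / 8 = 240,000 bytes/s.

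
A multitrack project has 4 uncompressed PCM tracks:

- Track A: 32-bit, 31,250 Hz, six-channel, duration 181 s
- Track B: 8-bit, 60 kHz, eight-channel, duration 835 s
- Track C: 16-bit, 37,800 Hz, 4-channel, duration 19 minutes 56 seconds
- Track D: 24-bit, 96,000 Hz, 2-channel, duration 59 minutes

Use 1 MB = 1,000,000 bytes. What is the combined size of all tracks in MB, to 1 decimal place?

2937.3 MB

Track A: 31,250 × 181 × 4 × 6 = 135,750,000 bytes.
Track B: 60,000 × 835 × 1 × 8 = 400,800,000 bytes.
Track C: 19 minutes 56 seconds = 1,196 s; 37,800 × 1,196 × 2 × 4 = 361,670,400 bytes.
Track D: 59 minutes = 3,540 s; 96,000 × 3,540 × 3 × 2 = 2,039,040,000 bytes.
Total = 2,937,260,400 bytes = 2937.3 MB.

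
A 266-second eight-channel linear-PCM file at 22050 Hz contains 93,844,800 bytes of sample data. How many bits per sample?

16 bits

Bytes per sample = 93,844,800 / (22,050 × 266 × 8) = 93,844,800 / 46,922,400 = 2.
Bit depth = 2 × 8 = 16 bits.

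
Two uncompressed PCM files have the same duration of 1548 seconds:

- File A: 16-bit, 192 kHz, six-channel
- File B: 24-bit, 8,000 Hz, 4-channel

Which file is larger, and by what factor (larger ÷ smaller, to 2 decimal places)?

File A: 192,000 × 2 × 6 = 2,304,000 bytes/s.
File B: 8,000 × 3 × 4 = 96,000 bytes/s.
File A is larger; ratio = 3,566,592,000 / 148,608,000 = 24.00.

File A, by a factor of 24.00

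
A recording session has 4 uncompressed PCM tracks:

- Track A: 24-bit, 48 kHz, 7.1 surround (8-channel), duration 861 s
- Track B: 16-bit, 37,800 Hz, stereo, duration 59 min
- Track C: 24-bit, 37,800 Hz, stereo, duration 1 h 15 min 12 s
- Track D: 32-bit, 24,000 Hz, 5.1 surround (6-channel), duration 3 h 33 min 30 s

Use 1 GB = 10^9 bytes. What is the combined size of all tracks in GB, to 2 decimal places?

Track A: 48,000 × 861 × 3 × 8 = 991,872,000 bytes.
Track B: 59 min = 3,540 s; 37,800 × 3,540 × 2 × 2 = 535,248,000 bytes.
Track C: 1 h 15 min 12 s = 4,512 s; 37,800 × 4,512 × 3 × 2 = 1,023,321,600 bytes.
Track D: 3 h 33 min 30 s = 12,810 s; 24,000 × 12,810 × 4 × 6 = 7,378,560,000 bytes.
Total = 9,929,001,600 bytes = 9.93 GB.

9.93 GB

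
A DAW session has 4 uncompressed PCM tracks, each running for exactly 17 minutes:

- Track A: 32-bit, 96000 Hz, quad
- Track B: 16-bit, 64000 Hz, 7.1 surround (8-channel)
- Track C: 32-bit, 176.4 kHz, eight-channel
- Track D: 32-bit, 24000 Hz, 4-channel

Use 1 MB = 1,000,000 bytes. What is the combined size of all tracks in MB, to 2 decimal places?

exactly 17 minutes = 1,020 s.
Track A: 96,000 × 1,020 × 4 × 4 = 1,566,720,000 bytes.
Track B: 64,000 × 1,020 × 2 × 8 = 1,044,480,000 bytes.
Track C: 176,400 × 1,020 × 4 × 8 = 5,757,696,000 bytes.
Track D: 24,000 × 1,020 × 4 × 4 = 391,680,000 bytes.
Total = 8,760,576,000 bytes = 8760.58 MB.

8760.58 MB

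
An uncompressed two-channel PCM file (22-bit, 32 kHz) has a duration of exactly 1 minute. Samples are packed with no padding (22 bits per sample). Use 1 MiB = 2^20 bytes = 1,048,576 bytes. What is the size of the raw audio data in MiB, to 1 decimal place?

10.1 MiB

Duration = exactly 1 minute = 60 s.
Bits = 32,000 × 60 × 22 × 2 = 84,480,000 bits = 10,560,000 bytes.
10,560,000 / 1,048,576 = 10.1 MiB.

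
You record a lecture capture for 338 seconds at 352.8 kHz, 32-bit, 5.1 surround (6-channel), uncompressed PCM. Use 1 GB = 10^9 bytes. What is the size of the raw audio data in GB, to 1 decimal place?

2.9 GB

Bytes = 352,800 samples/s × 338 s × 4 bytes/sample × 6 ch = 2,861,913,600 bytes.
2,861,913,600 / 1,000,000,000 = 2.9 GB.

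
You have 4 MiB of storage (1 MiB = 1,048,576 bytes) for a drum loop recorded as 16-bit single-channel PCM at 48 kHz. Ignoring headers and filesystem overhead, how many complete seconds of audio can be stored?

Uncompressed byte rate = 48,000 × 2 × 1 = 96,000 bytes/s.
Capacity = 4 × 1,048,576 = 4,194,304 bytes.
4,194,304 / 96,000 ≈ 43.69 s → 43 seconds.

43 seconds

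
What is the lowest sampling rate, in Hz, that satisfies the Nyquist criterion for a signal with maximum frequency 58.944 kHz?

117,888 Hz

Minimum sample rate = 2 × 58,944 Hz = 117,888 Hz.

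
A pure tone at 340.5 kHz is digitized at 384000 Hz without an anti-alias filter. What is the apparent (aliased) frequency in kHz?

Nyquist = 384,000/2 = 192,000 Hz; 340,500 Hz exceeds it.
Alias = |340,500 − 1×384,000| = |340,500 − 384,000| = 43,500 Hz = 43.5 kHz.

43.5 kHz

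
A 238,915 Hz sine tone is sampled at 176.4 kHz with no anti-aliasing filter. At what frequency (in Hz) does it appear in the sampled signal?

62,515 Hz

Nyquist = 176,400/2 = 88,200 Hz; 238,915 Hz exceeds it.
Alias = |238,915 − 1×176,400| = |238,915 − 176,400| = 62,515 Hz.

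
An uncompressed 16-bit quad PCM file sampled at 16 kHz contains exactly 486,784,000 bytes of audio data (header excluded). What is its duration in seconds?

3,803 seconds

Byte rate = 16,000 × 2 × 4 = 128,000 bytes/s.
Duration = 486,784,000 / 128,000 = 3,803 s.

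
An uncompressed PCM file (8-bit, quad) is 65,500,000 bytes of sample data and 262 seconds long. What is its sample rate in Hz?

Bytes = sample_rate × seconds × bytes_per_sample × channels.
sample_rate = 65,500,000 / (262 × 1 × 4) = 65,500,000 / 1,048 = 62,500 Hz.

62,500 Hz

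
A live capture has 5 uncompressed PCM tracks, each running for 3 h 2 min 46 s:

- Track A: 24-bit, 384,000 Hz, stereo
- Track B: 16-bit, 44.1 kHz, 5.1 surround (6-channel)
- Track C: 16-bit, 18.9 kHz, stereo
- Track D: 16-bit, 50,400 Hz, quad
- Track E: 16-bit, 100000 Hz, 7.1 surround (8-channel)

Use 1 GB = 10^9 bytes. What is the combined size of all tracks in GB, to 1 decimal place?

53.9 GB

3 h 2 min 46 s = 10,966 s.
Track A: 384,000 × 10,966 × 3 × 2 = 25,265,664,000 bytes.
Track B: 44,100 × 10,966 × 2 × 6 = 5,803,207,200 bytes.
Track C: 18,900 × 10,966 × 2 × 2 = 829,029,600 bytes.
Track D: 50,400 × 10,966 × 2 × 4 = 4,421,491,200 bytes.
Track E: 100,000 × 10,966 × 2 × 8 = 17,545,600,000 bytes.
Total = 53,864,992,000 bytes = 53.9 GB.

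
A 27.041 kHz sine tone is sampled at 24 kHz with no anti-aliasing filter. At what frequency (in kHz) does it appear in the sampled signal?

3.041 kHz

Nyquist = 24,000/2 = 12,000 Hz; 27,041 Hz exceeds it.
Alias = |27,041 − 1×24,000| = |27,041 − 24,000| = 3,041 Hz = 3.041 kHz.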